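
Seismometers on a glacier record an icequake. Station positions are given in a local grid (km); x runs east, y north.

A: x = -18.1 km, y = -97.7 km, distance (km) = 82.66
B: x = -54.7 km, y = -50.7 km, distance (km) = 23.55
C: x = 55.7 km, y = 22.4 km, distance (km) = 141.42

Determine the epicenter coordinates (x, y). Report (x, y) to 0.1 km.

-73.1 km east, -36.0 km north

Circle about each station: (x + 18.1)² + (y + 97.7)² = 82.66²; (x + 54.7)² + (y + 50.7)² = 23.55²; (x − 55.7)² + (y − 22.4)² = 141.42².
Subtracting pairs of circle equations eliminates x²+y² and gives linear equations (the radical axes):
-73.2 x + 94.0 y = 1967.75
147.6 x + 240.2 y = -19435.59
Solving the 2×2 system: x ≈ -73.1, y ≈ -36.0 km.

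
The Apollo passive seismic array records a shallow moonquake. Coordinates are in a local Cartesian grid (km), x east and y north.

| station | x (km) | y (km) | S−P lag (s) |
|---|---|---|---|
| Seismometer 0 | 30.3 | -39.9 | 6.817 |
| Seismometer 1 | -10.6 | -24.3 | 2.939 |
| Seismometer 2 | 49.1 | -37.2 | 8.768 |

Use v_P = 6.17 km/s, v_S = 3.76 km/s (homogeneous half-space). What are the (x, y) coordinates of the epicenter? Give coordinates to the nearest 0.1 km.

-35.3 km east, -38.1 km north

Distance from S−P lag: d = Δt · v_P v_S / (v_P − v_S) = Δt · (6.17·3.76)/(6.17−3.76) ≈ 9.6262·Δt.
So d_Seismometer 0 = 65.62, d_Seismometer 1 = 28.29, d_Seismometer 2 = 84.40 km.
Circle about each station: (x − 30.3)² + (y + 39.9)² = 65.62²; (x + 10.6)² + (y + 24.3)² = 28.29²; (x − 49.1)² + (y + 37.2)² = 84.40².
Subtracting the Seismometer 0 equation from the Seismometer 1 and Seismometer 2 equations removes the quadratic terms:
-81.8 x + 31.2 y = 1698.41
37.6 x + 5.4 y = -1532.83
Solving the 2×2 system: x ≈ -35.3, y ≈ -38.1 km.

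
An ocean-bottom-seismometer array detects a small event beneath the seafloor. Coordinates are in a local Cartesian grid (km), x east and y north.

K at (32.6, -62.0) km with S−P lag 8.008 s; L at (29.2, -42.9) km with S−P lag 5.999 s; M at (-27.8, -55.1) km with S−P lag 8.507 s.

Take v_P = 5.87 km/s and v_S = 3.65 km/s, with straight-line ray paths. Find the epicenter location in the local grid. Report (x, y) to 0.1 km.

Distance from S−P lag: d = Δt · v_P v_S / (v_P − v_S) = Δt · (5.87·3.65)/(5.87−3.65) ≈ 9.6511·Δt.
So d_K = 77.29, d_L = 57.90, d_M = 82.10 km.
Circle about each station: (x − 32.6)² + (y + 62.0)² = 77.29²; (x − 29.2)² + (y + 42.9)² = 57.90²; (x + 27.8)² + (y + 55.1)² = 82.10².
Subtracting pairs of circle equations eliminates x²+y² and gives linear equations (the radical axes):
-6.8 x + 38.2 y = 407.62
-120.8 x + 13.8 y = -1864.58
Solving the 2×2 system: x ≈ 17.0, y ≈ 13.7 km.

17.0 km east, 13.7 km north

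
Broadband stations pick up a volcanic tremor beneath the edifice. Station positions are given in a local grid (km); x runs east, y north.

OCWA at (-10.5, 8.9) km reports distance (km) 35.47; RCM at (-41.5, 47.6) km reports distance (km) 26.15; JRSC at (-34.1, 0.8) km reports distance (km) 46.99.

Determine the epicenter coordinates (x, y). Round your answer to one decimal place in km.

Circle about each station: (x + 10.5)² + (y − 8.9)² = 35.47²; (x + 41.5)² + (y − 47.6)² = 26.15²; (x + 34.1)² + (y − 0.8)² = 46.99².
Subtracting pairs of circle equations eliminates x²+y² and gives linear equations (the radical axes):
-62.0 x + 77.4 y = 4372.85
-47.2 x − 16.2 y = 24.05
Solving the 2×2 system: x ≈ -15.6, y ≈ 44.0 km.
Check against OCWA (with the unrounded x, y): √((x + 10.5)²+(y − 8.9)²) = 35.46 ≈ 35.47 km. ✓

x ≈ -15.6 km, y ≈ 44.0 km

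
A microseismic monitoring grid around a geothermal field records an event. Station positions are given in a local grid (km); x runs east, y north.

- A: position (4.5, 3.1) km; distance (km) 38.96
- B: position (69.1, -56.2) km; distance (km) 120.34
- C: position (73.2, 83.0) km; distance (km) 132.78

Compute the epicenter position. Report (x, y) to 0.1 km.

x ≈ -34.4 km, y ≈ 5.2 km

Circle about each station: (x − 4.5)² + (y − 3.1)² = 38.96²; (x − 69.1)² + (y + 56.2)² = 120.34²; (x − 73.2)² + (y − 83.0)² = 132.78².
Subtracting pairs of circle equations eliminates x²+y² and gives linear equations (the radical axes):
129.2 x − 118.6 y = -5060.44
137.4 x + 159.8 y = -3895.27
Solving the 2×2 system: x ≈ -34.4, y ≈ 5.2 km.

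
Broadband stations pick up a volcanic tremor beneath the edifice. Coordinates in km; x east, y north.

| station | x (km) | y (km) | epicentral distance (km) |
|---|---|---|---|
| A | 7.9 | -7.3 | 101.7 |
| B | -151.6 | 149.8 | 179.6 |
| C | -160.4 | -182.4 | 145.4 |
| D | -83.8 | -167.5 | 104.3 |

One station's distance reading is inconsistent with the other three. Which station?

Solve using three stations at a time. Using A, C, D (subtract circle equations pairwise → linear system) gives (x, y) ≈ (-76.8, -63.5).
Distances from that point to each station vs reported:
  A: calculated 101.6 vs reported 101.7 → residual 0.1 km
  B: calculated 226.0 vs reported 179.6 → residual 46.4 km
  C: calculated 145.4 vs reported 145.4 → residual 0.0 km
  D: calculated 104.2 vs reported 104.3 → residual 0.1 km
A, C, D are mutually consistent (residuals ≈ 0); B is off by 46.4 km.

B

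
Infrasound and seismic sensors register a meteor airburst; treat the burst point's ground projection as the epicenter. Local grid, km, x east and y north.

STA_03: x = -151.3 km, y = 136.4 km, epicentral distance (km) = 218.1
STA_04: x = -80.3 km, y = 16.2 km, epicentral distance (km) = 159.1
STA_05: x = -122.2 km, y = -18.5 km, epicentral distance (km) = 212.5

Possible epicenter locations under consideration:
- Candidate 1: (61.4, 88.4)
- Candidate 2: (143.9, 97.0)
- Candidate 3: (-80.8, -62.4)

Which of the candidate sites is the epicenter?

Candidate 1

For each candidate, compare |candidate − station| to the reported distance:
Candidate 1: residuals STA_03 0.1, STA_04 0.1, STA_05 0.0 → max 0.1 km
Candidate 2: residuals STA_03 79.7, STA_04 79.2, STA_05 77.6 → max 79.7 km
Candidate 3: residuals STA_03 7.2, STA_04 80.5, STA_05 152.2 → max 152.2 km
Only Candidate 1 has all residuals ≈ 0.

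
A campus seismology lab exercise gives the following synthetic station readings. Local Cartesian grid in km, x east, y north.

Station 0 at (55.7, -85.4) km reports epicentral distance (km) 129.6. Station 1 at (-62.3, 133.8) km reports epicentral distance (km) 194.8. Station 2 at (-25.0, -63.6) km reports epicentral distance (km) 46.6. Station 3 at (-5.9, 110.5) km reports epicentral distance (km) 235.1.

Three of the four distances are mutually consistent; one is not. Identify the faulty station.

Solve using three stations at a time. Using Station 0, Station 1, Station 2 (subtract circle equations pairwise → linear system) gives (x, y) ≈ (-71.6, -60.8).
Distances from that point to each station vs reported:
  Station 0: calculated 129.6 vs reported 129.6 → residual 0.0 km
  Station 1: calculated 194.8 vs reported 194.8 → residual 0.0 km
  Station 2: calculated 46.6 vs reported 46.6 → residual 0.0 km
  Station 3: calculated 183.4 vs reported 235.1 → residual 51.7 km
Station 0, Station 1, Station 2 are mutually consistent (residuals ≈ 0); Station 3 is off by 51.7 km.

Station 3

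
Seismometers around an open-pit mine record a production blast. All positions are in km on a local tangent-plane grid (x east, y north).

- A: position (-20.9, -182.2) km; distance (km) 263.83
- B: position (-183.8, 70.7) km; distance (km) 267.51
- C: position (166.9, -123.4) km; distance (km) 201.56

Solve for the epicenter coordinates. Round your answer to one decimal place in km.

Circle about each station: (x + 20.9)² + (y + 182.2)² = 263.83²; (x + 183.8)² + (y − 70.7)² = 267.51²; (x − 166.9)² + (y + 123.4)² = 201.56².
Subtracting pairs of circle equations eliminates x²+y² and gives linear equations (the radical axes):
-325.8 x + 505.8 y = 3191.95
375.6 x + 117.6 y = 38429.36
Solving the 2×2 system: x ≈ 83.5, y ≈ 60.1 km.

(83.5, 60.1)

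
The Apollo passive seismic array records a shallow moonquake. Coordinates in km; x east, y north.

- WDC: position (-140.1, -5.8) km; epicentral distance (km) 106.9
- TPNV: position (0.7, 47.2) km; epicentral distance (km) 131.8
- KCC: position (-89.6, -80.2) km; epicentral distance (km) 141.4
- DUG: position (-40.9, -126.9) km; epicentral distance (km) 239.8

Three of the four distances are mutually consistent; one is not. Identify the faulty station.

KCC

Solve using three stations at a time. Using WDC, TPNV, DUG (subtract circle equations pairwise → linear system) gives (x, y) ≈ (-120.4, 99.4).
Distances from that point to each station vs reported:
  WDC: calculated 107.0 vs reported 106.9 → residual 0.1 km
  TPNV: calculated 131.9 vs reported 131.8 → residual 0.1 km
  KCC: calculated 182.2 vs reported 141.4 → residual 40.8 km
  DUG: calculated 239.8 vs reported 239.8 → residual 0.0 km
WDC, TPNV, DUG are mutually consistent (residuals ≈ 0); KCC is off by 40.8 km.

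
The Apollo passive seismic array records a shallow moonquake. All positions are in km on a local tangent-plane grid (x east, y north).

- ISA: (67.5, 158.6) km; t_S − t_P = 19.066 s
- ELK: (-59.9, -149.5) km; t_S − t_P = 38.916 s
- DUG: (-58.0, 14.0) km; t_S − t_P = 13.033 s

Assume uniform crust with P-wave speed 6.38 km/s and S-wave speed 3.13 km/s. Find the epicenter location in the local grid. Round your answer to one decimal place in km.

-25.3 km east, 87.1 km north

Distance from S−P lag: d = Δt · v_P v_S / (v_P − v_S) = Δt · (6.38·3.13)/(6.38−3.13) ≈ 6.1444·Δt.
So d_ISA = 117.15, d_ELK = 239.12, d_DUG = 80.08 km.
Circle about each station: (x − 67.5)² + (y − 158.6)² = 117.15²; (x + 59.9)² + (y + 149.5)² = 239.12²; (x + 58.0)² + (y − 14.0)² = 80.08².
Subtracting the ISA equation from the ELK and DUG equations removes the quadratic terms:
-254.8 x − 616.2 y = -47226.20
-251.0 x − 289.2 y = -18838.89
Solving the 2×2 system: x ≈ -25.3, y ≈ 87.1 km.
Check against ISA (with the unrounded x, y): √((x − 67.5)²+(y − 158.6)²) = 117.15 ≈ 117.15 km. ✓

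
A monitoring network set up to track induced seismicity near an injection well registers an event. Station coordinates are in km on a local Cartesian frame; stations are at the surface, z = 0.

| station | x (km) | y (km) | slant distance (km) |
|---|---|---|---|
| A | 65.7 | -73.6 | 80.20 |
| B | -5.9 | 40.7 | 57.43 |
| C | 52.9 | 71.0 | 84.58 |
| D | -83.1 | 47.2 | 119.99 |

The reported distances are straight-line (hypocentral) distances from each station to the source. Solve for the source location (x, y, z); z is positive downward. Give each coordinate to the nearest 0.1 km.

(23.1, -7.0, 13.5)

Each station gives a sphere (x−x_i)² + (y−y_i)² + z² = d_i² (stations at z=0).
Subtracting the A sphere from B and C: z² cancels, leaving linear equations in x and y:
-143.2 x + 228.6 y = -4908.31
-25.6 x + 289.2 y = -2615.78
Solving: x ≈ 23.101, y ≈ -7.000 km (keep extra digits for the depth step; rounded: 23.1, -7.0).
Then from the A sphere: z² = 80.20² − (x − 65.7)² − (y + 73.6)² with x = 23.101, y = -7.000, so z ≈ 13.484 ≈ 13.5 km.
Check against D (with the unrounded solution): distance 119.99 ≈ 119.99 km. ✓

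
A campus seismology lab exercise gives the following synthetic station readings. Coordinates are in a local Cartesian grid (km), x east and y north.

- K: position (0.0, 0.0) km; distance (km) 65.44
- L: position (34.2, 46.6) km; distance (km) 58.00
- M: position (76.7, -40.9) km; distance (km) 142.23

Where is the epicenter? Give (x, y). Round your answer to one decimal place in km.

Circle about each station: x² + y² = 65.44²; (x − 34.2)² + (y − 46.6)² = 58.00²; (x − 76.7)² + (y + 40.9)² = 142.23².
Subtracting the K equation from the L and M equations removes the quadratic terms:
68.4 x + 93.2 y = 4259.59
153.4 x − 81.8 y = -8391.28
Solving the 2×2 system: x ≈ -21.8, y ≈ 61.7 km.

x ≈ -21.8 km, y ≈ 61.7 km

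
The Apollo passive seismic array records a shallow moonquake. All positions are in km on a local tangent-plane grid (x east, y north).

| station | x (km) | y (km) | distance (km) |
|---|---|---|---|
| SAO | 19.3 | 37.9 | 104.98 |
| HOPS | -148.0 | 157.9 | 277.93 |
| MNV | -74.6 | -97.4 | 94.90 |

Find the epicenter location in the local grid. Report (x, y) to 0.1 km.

x ≈ 15.3 km, y ≈ -67.0 km

Circle about each station: (x − 19.3)² + (y − 37.9)² = 104.98²; (x + 148.0)² + (y − 157.9)² = 277.93²; (x + 74.6)² + (y + 97.4)² = 94.90².
Subtracting the SAO equation from the HOPS and MNV equations removes the quadratic terms:
-334.6 x + 240.0 y = -21196.77
-187.8 x − 270.6 y = 15257.81
Solving the 2×2 system: x ≈ 15.3, y ≈ -67.0 km.
Check against SAO (with the unrounded x, y): √((x − 19.3)²+(y − 37.9)²) = 104.98 ≈ 104.98 km. ✓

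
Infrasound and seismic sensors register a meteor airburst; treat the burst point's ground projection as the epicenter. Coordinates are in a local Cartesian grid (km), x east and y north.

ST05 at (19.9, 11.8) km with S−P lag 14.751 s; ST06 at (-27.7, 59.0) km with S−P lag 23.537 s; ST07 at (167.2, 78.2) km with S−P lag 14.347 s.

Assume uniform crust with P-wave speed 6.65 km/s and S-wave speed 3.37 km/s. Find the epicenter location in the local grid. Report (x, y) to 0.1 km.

Distance from S−P lag: d = Δt · v_P v_S / (v_P − v_S) = Δt · (6.65·3.37)/(6.65−3.37) ≈ 6.8325·Δt.
So d_ST05 = 100.79, d_ST06 = 160.82, d_ST07 = 98.03 km.
Circle about each station: (x − 19.9)² + (y − 11.8)² = 100.79²; (x + 27.7)² + (y − 59.0)² = 160.82²; (x − 167.2)² + (y − 78.2)² = 98.03².
Subtracting the ST05 equation from the ST06 and ST07 equations removes the quadratic terms:
-95.2 x + 94.4 y = -11991.41
294.6 x + 132.8 y = 34084.57
Solving the 2×2 system: x ≈ 118.9, y ≈ -7.1 km.
Check against ST05 (with the unrounded x, y): √((x − 19.9)²+(y − 11.8)²) = 100.80 ≈ 100.79 km. ✓

(118.9, -7.1)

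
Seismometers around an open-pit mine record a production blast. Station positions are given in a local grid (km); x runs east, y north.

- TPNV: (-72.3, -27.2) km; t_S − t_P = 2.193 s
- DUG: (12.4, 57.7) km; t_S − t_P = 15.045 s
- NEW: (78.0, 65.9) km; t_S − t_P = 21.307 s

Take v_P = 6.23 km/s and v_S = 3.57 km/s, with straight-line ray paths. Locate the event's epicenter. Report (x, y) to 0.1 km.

(-63.0, -43.0)

Distance from S−P lag: d = Δt · v_P v_S / (v_P − v_S) = Δt · (6.23·3.57)/(6.23−3.57) ≈ 8.3613·Δt.
So d_TPNV = 18.34, d_DUG = 125.80, d_NEW = 178.15 km.
Circle about each station: (x + 72.3)² + (y + 27.2)² = 18.34²; (x − 12.4)² + (y − 57.7)² = 125.80²; (x − 78.0)² + (y − 65.9)² = 178.15².
Subtracting the TPNV equation from the DUG and NEW equations removes the quadratic terms:
169.4 x + 169.8 y = -17973.36
300.6 x + 186.2 y = -26941.39
Solving the 2×2 system: x ≈ -63.0, y ≈ -43.0 km.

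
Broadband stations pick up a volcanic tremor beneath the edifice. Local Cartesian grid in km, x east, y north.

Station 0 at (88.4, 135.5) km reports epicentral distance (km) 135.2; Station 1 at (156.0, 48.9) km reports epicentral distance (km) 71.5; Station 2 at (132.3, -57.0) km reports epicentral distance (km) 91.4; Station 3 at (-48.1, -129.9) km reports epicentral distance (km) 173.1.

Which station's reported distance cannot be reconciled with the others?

Station 1

Solve using three stations at a time. Using Station 0, Station 2, Station 3 (subtract circle equations pairwise → linear system) gives (x, y) ≈ (63.1, 2.7).
Distances from that point to each station vs reported:
  Station 0: calculated 135.2 vs reported 135.2 → residual 0.0 km
  Station 1: calculated 103.7 vs reported 71.5 → residual 32.2 km
  Station 2: calculated 91.4 vs reported 91.4 → residual 0.0 km
  Station 3: calculated 173.1 vs reported 173.1 → residual 0.0 km
Station 0, Station 2, Station 3 are mutually consistent (residuals ≈ 0); Station 1 is off by 32.2 km.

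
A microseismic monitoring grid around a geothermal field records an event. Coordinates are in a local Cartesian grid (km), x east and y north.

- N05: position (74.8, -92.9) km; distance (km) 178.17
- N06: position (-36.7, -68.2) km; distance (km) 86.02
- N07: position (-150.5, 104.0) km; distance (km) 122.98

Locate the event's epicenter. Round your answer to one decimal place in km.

Circle about each station: (x − 74.8)² + (y + 92.9)² = 178.17²; (x + 36.7)² + (y + 68.2)² = 86.02²; (x + 150.5)² + (y − 104.0)² = 122.98².
Subtracting the N05 equation from the N06 and N07 equations removes the quadratic terms:
-223.0 x + 49.4 y = 16117.79
-450.6 x + 393.8 y = 35861.27
Solving the 2×2 system: x ≈ -69.8, y ≈ 11.2 km.

x ≈ -69.8 km, y ≈ 11.2 km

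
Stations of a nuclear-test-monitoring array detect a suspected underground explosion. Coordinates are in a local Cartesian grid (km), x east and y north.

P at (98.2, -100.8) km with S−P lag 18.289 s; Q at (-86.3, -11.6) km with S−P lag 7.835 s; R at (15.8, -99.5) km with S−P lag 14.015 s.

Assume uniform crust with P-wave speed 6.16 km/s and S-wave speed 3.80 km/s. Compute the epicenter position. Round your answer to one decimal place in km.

x ≈ -23.3 km, y ≈ 33.9 km

Distance from S−P lag: d = Δt · v_P v_S / (v_P − v_S) = Δt · (6.16·3.80)/(6.16−3.80) ≈ 9.9186·Δt.
So d_P = 181.40, d_Q = 77.71, d_R = 139.01 km.
Circle about each station: (x − 98.2)² + (y + 100.8)² = 181.40²; (x + 86.3)² + (y + 11.6)² = 77.71²; (x − 15.8)² + (y + 99.5)² = 139.01².
Subtracting pairs of circle equations eliminates x²+y² and gives linear equations (the radical axes):
-369.0 x + 178.4 y = 14645.49
-164.8 x + 2.6 y = 3928.19
Solving the 2×2 system: x ≈ -23.3, y ≈ 33.9 km.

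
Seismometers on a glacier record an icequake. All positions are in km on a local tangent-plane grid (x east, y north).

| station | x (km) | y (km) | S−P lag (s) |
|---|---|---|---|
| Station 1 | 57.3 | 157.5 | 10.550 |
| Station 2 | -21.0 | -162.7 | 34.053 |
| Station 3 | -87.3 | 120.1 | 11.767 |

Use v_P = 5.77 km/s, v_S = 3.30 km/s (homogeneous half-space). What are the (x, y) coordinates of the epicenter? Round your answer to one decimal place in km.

Distance from S−P lag: d = Δt · v_P v_S / (v_P − v_S) = Δt · (5.77·3.30)/(5.77−3.30) ≈ 7.7089·Δt.
So d_Station 1 = 81.33, d_Station 2 = 262.51, d_Station 3 = 90.71 km.
Circle about each station: (x − 57.3)² + (y − 157.5)² = 81.33²; (x + 21.0)² + (y + 162.7)² = 262.51²; (x + 87.3)² + (y − 120.1)² = 90.71².
Subtracting the Station 1 equation from the Station 2 and Station 3 equations removes the quadratic terms:
-156.6 x − 640.4 y = -63474.18
-289.2 x − 74.8 y = -7657.98
Solving the 2×2 system: x ≈ 0.9, y ≈ 98.9 km.

0.9 km east, 98.9 km north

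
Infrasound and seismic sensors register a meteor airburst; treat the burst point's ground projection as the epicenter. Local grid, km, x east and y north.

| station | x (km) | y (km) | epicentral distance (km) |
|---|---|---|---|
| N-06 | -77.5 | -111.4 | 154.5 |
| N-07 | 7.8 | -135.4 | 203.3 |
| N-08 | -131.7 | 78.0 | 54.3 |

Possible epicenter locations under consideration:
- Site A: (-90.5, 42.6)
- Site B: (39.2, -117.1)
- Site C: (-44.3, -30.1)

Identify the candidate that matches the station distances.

Site A

For each candidate, compare |candidate − station| to the reported distance:
Site A: residuals N-06 0.0, N-07 0.0, N-08 0.0 → max 0.0 km
Site B: residuals N-06 37.7, N-07 167.0, N-08 205.1 → max 205.1 km
Site C: residuals N-06 66.7, N-07 85.8, N-08 84.7 → max 85.8 km
Only Site A has all residuals ≈ 0.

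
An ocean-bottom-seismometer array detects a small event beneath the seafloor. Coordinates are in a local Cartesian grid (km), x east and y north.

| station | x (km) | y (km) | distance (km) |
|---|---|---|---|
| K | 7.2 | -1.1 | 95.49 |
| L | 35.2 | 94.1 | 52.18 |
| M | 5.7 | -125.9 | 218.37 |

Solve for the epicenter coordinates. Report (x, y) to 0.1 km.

(-16.9, 91.3)

Circle about each station: (x − 7.2)² + (y + 1.1)² = 95.49²; (x − 35.2)² + (y − 94.1)² = 52.18²; (x − 5.7)² + (y + 125.9)² = 218.37².
Subtracting pairs of circle equations eliminates x²+y² and gives linear equations (the radical axes):
56.0 x + 190.4 y = 16436.39
-3.0 x − 249.6 y = -22736.87
Solving the 2×2 system: x ≈ -16.9, y ≈ 91.3 km.
Check against K (with the unrounded x, y): √((x − 7.2)²+(y + 1.1)²) = 95.49 ≈ 95.49 km. ✓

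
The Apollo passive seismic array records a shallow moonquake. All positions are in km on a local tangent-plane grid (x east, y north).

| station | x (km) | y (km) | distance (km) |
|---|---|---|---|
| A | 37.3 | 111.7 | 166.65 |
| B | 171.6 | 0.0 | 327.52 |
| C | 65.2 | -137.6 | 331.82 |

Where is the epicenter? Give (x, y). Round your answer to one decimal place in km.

Circle about each station: (x − 37.3)² + (y − 111.7)² = 166.65²; (x − 171.6)² + y² = 327.52²; (x − 65.2)² + (y + 137.6)² = 331.82².
Subtracting the A equation from the B and C equations removes the quadratic terms:
268.6 x − 223.4 y = -63918.75
55.8 x − 498.6 y = -73015.67
Solving the 2×2 system: x ≈ -128.1, y ≈ 132.1 km.

-128.1 km east, 132.1 km north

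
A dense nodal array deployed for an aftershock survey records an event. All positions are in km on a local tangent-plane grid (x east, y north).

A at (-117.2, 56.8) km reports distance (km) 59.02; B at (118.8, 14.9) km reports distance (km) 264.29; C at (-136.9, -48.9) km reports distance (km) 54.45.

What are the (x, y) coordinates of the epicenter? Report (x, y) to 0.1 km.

Circle about each station: (x + 117.2)² + (y − 56.8)² = 59.02²; (x − 118.8)² + (y − 14.9)² = 264.29²; (x + 136.9)² + (y + 48.9)² = 54.45².
Subtracting the A equation from the B and C equations removes the quadratic terms:
472.0 x − 83.8 y = -68992.47
-39.4 x − 211.4 y = 4689.30
Solving the 2×2 system: x ≈ -145.3, y ≈ 4.9 km.

x ≈ -145.3 km, y ≈ 4.9 km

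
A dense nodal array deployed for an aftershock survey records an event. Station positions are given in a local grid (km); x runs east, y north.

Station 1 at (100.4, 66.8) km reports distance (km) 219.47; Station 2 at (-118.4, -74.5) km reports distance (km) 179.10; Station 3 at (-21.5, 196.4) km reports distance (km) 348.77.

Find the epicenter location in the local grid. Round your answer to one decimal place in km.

Circle about each station: (x − 100.4)² + (y − 66.8)² = 219.47²; (x + 118.4)² + (y + 74.5)² = 179.10²; (x + 21.5)² + (y − 196.4)² = 348.77².
Subtracting the Station 1 equation from the Station 2 and Station 3 equations removes the quadratic terms:
-437.6 x − 282.6 y = 21116.68
-243.8 x + 259.2 y = -48980.62
Solving the 2×2 system: x ≈ 45.9, y ≈ -145.8 km.

x ≈ 45.9 km, y ≈ -145.8 km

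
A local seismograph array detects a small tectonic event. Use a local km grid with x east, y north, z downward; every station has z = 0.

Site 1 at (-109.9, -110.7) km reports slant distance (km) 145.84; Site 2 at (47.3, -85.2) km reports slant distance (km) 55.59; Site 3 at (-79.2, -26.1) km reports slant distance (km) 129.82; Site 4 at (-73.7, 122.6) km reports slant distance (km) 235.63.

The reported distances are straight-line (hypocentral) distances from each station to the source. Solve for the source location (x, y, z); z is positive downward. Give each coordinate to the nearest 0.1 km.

(24.5, -85.5, 50.7)

Each station gives a sphere (x−x_i)² + (y−y_i)² + z² = d_i² (stations at z=0).
Subtracting the Site 1 sphere from Site 2 and Site 3: z² cancels, leaving linear equations in x and y:
314.4 x + 51.0 y = 3342.89
61.4 x + 169.2 y = -12962.58
Solving: x ≈ 24.502, y ≈ -85.502 km (keep extra digits for the depth step; rounded: 24.5, -85.5).
Then from the Site 1 sphere: z² = 145.84² − (x + 109.9)² − (y + 110.7)² with x = 24.502, y = -85.502, so z ≈ 50.700 ≈ 50.7 km.
Check against Site 4 (with the unrounded solution): distance 235.63 ≈ 235.63 km. ✓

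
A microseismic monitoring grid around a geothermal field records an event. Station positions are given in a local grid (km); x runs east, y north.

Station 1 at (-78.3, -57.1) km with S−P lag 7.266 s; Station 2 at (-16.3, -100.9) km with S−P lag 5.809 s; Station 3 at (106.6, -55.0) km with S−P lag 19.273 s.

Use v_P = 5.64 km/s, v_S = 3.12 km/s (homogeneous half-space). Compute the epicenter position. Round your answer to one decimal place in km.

-27.8 km east, -62.0 km north

Distance from S−P lag: d = Δt · v_P v_S / (v_P − v_S) = Δt · (5.64·3.12)/(5.64−3.12) ≈ 6.9829·Δt.
So d_Station 1 = 50.74, d_Station 2 = 40.56, d_Station 3 = 134.58 km.
Circle about each station: (x + 78.3)² + (y + 57.1)² = 50.74²; (x + 16.3)² + (y + 100.9)² = 40.56²; (x − 106.6)² + (y + 55.0)² = 134.58².
Subtracting the Station 1 equation from the Station 2 and Station 3 equations removes the quadratic terms:
124.0 x − 87.6 y = 1984.63
369.8 x + 4.2 y = -10539.97
Solving the 2×2 system: x ≈ -27.8, y ≈ -62.0 km.
Check against Station 1 (with the unrounded x, y): √((x + 78.3)²+(y + 57.1)²) = 50.74 ≈ 50.74 km. ✓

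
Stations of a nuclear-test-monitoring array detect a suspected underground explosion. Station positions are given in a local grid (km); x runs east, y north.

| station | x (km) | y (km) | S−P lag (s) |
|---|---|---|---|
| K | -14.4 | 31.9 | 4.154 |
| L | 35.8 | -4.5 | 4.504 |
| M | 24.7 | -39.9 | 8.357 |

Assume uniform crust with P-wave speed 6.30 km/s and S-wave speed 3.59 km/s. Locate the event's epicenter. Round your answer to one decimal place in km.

Distance from S−P lag: d = Δt · v_P v_S / (v_P − v_S) = Δt · (6.30·3.59)/(6.30−3.59) ≈ 8.3458·Δt.
So d_K = 34.67, d_L = 37.59, d_M = 69.75 km.
Circle about each station: (x + 14.4)² + (y − 31.9)² = 34.67²; (x − 35.8)² + (y + 4.5)² = 37.59²; (x − 24.7)² + (y + 39.9)² = 69.75².
Subtracting the K equation from the L and M equations removes the quadratic terms:
100.4 x − 72.8 y = -134.08
78.2 x − 143.6 y = -2685.92
Solving the 2×2 system: x ≈ 20.2, y ≈ 29.7 km.
Check against K (with the unrounded x, y): √((x + 14.4)²+(y − 31.9)²) = 34.67 ≈ 34.67 km. ✓

20.2 km east, 29.7 km north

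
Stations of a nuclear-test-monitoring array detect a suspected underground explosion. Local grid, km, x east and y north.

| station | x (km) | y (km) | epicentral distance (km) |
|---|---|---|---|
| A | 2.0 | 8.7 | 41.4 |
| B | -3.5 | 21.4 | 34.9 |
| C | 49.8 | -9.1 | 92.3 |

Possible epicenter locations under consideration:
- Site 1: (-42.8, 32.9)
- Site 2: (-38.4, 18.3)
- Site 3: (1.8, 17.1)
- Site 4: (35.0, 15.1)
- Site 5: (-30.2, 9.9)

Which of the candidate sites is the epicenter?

Site 2

For each candidate, compare |candidate − station| to the reported distance:
Site 1: residuals A 9.5, B 6.0, C 9.4 → max 9.5 km
Site 2: residuals A 0.1, B 0.1, C 0.1 → max 0.1 km
Site 3: residuals A 33.0, B 28.1, C 37.6 → max 37.6 km
Site 4: residuals A 7.8, B 4.1, C 63.9 → max 63.9 km
Site 5: residuals A 9.2, B 5.8, C 10.1 → max 10.1 km
Only Site 2 has all residuals ≈ 0.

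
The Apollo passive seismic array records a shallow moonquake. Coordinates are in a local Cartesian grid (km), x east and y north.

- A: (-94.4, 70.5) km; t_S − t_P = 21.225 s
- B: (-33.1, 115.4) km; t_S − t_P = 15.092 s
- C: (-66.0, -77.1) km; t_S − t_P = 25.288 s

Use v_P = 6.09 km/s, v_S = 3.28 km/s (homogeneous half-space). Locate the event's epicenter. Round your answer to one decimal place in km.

Distance from S−P lag: d = Δt · v_P v_S / (v_P − v_S) = Δt · (6.09·3.28)/(6.09−3.28) ≈ 7.1086·Δt.
So d_A = 150.88, d_B = 107.28, d_C = 179.76 km.
Circle about each station: (x + 94.4)² + (y − 70.5)² = 150.88²; (x + 33.1)² + (y − 115.4)² = 107.28²; (x + 66.0)² + (y + 77.1)² = 179.76².
Subtracting the A equation from the B and C equations removes the quadratic terms:
122.6 x + 89.8 y = 11786.94
56.8 x − 295.2 y = -13130.08
Solving the 2×2 system: x ≈ 55.7, y ≈ 55.2 km.
Check against A (with the unrounded x, y): √((x + 94.4)²+(y − 70.5)²) = 150.89 ≈ 150.88 km. ✓

55.7 km east, 55.2 km north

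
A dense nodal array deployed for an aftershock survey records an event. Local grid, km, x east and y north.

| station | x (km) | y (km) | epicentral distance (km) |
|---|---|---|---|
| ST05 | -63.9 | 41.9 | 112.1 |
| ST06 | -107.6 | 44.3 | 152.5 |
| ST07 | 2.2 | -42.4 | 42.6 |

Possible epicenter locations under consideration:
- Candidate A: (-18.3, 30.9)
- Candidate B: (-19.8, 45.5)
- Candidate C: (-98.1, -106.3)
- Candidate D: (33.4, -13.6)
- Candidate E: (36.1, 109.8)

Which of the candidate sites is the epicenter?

For each candidate, compare |candidate − station| to the reported distance:
Candidate A: residuals ST05 65.2, ST06 62.2, ST07 33.5 → max 65.2 km
Candidate B: residuals ST05 67.9, ST06 64.7, ST07 48.0 → max 67.9 km
Candidate C: residuals ST05 40.0, ST06 1.6, ST07 76.3 → max 76.3 km
Candidate D: residuals ST05 0.1, ST06 0.1, ST07 0.1 → max 0.1 km
Candidate E: residuals ST05 8.8, ST06 5.4, ST07 113.3 → max 113.3 km
Only Candidate D has all residuals ≈ 0.

Candidate D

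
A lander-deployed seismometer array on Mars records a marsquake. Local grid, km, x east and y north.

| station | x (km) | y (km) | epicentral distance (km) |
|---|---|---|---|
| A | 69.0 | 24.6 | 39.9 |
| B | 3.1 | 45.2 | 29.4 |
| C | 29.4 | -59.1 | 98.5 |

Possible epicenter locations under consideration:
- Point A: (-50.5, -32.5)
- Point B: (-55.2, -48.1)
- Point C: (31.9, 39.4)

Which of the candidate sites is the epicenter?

Point C

For each candidate, compare |candidate − station| to the reported distance:
Point A: residuals A 92.5, B 65.0, C 14.3 → max 92.5 km
Point B: residuals A 104.0, B 80.6, C 13.2 → max 104.0 km
Point C: residuals A 0.0, B 0.0, C 0.0 → max 0.0 km
Only Point C has all residuals ≈ 0.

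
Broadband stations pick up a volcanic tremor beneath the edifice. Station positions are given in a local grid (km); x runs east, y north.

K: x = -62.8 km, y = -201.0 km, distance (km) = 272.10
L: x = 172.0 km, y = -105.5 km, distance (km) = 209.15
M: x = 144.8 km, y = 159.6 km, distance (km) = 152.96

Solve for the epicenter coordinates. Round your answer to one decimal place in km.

(35.3, 52.8)

Circle about each station: (x + 62.8)² + (y + 201.0)² = 272.10²; (x − 172.0)² + (y + 105.5)² = 209.15²; (x − 144.8)² + (y − 159.6)² = 152.96².
Subtracting the K equation from the L and M equations removes the quadratic terms:
469.6 x + 191.0 y = 26664.10
415.2 x + 721.2 y = 52736.01
Solving the 2×2 system: x ≈ 35.3, y ≈ 52.8 km.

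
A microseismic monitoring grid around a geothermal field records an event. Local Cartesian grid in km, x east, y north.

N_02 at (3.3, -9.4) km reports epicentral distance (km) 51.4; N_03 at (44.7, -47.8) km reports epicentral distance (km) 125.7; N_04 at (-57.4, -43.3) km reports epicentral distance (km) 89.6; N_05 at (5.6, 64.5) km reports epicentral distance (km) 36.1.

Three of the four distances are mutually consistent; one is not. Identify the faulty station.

Solve using three stations at a time. Using N_02, N_04, N_05 (subtract circle equations pairwise → linear system) gives (x, y) ≈ (-18.2, 37.3).
Distances from that point to each station vs reported:
  N_02: calculated 51.4 vs reported 51.4 → residual 0.0 km
  N_03: calculated 105.9 vs reported 125.7 → residual 19.8 km
  N_04: calculated 89.6 vs reported 89.6 → residual 0.0 km
  N_05: calculated 36.2 vs reported 36.1 → residual 0.1 km
N_02, N_04, N_05 are mutually consistent (residuals ≈ 0); N_03 is off by 19.8 km.

N_03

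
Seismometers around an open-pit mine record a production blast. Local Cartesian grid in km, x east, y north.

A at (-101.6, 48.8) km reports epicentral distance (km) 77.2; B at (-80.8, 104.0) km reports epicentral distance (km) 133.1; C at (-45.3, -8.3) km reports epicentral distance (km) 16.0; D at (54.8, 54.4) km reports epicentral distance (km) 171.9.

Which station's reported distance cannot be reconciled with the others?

Solve using three stations at a time. Using A, B, D (subtract circle equations pairwise → linear system) gives (x, y) ≈ (-96.0, -28.3).
Distances from that point to each station vs reported:
  A: calculated 77.3 vs reported 77.2 → residual 0.1 km
  B: calculated 133.2 vs reported 133.1 → residual 0.1 km
  C: calculated 54.5 vs reported 16.0 → residual 38.5 km
  D: calculated 171.9 vs reported 171.9 → residual 0.0 km
A, B, D are mutually consistent (residuals ≈ 0); C is off by 38.5 km.

C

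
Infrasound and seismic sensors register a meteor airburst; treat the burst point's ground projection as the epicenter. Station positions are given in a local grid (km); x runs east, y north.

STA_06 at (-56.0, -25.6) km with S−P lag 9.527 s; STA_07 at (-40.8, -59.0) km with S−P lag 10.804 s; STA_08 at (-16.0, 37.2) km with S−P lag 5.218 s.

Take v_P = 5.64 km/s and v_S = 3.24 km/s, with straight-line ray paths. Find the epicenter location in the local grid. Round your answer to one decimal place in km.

x ≈ 9.1 km, y ≈ 6.4 km

Distance from S−P lag: d = Δt · v_P v_S / (v_P − v_S) = Δt · (5.64·3.24)/(5.64−3.24) ≈ 7.6140·Δt.
So d_STA_06 = 72.54, d_STA_07 = 82.26, d_STA_08 = 39.73 km.
Circle about each station: (x + 56.0)² + (y + 25.6)² = 72.54²; (x + 40.8)² + (y + 59.0)² = 82.26²; (x + 16.0)² + (y − 37.2)² = 39.73².
Subtracting the STA_06 equation from the STA_07 and STA_08 equations removes the quadratic terms:
30.4 x − 66.8 y = -150.38
80.0 x + 125.6 y = 1532.06
Solving the 2×2 system: x ≈ 9.1, y ≈ 6.4 km.
Check against STA_06 (with the unrounded x, y): √((x + 56.0)²+(y + 25.6)²) = 72.55 ≈ 72.54 km. ✓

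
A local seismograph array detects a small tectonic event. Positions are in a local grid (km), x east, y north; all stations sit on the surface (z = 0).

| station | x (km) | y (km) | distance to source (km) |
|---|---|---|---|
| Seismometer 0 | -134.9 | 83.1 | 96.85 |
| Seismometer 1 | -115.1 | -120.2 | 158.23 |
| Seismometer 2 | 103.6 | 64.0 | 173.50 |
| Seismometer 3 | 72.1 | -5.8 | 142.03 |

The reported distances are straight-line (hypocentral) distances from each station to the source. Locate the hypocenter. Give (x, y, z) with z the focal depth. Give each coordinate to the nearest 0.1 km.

Each station gives a sphere (x−x_i)² + (y−y_i)² + z² = d_i² (stations at z=0).
Subtracting the Seismometer 0 sphere from Seismometer 1 and Seismometer 2: z² cancels, leaving linear equations in x and y:
39.6 x − 406.6 y = -13064.38
477.0 x − 38.2 y = -30996.99
Solving: x ≈ -62.901, y ≈ 26.005 km (keep extra digits for the depth step; rounded: -62.9, 26.0).
Then from the Seismometer 0 sphere: z² = 96.85² − (x + 134.9)² − (y − 83.1)² with x = -62.901, y = 26.005, so z ≈ 30.598 ≈ 30.6 km.
Check against Seismometer 3 (with the unrounded solution): distance 142.03 ≈ 142.03 km. ✓

(-62.9, 26.0, 30.6)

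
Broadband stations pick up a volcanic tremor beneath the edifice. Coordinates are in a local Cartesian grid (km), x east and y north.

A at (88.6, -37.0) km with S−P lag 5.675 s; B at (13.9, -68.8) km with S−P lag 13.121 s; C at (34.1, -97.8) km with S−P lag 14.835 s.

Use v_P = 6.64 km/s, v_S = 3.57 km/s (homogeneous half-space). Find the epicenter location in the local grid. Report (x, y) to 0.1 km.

(81.9, 6.3)

Distance from S−P lag: d = Δt · v_P v_S / (v_P − v_S) = Δt · (6.64·3.57)/(6.64−3.57) ≈ 7.7214·Δt.
So d_A = 43.82, d_B = 101.31, d_C = 114.55 km.
Circle about each station: (x − 88.6)² + (y + 37.0)² = 43.82²; (x − 13.9)² + (y + 68.8)² = 101.31²; (x − 34.1)² + (y + 97.8)² = 114.55².
Subtracting the A equation from the B and C equations removes the quadratic terms:
-149.4 x − 63.6 y = -12635.83
-109.0 x − 121.6 y = -9692.82
Solving the 2×2 system: x ≈ 81.9, y ≈ 6.3 km.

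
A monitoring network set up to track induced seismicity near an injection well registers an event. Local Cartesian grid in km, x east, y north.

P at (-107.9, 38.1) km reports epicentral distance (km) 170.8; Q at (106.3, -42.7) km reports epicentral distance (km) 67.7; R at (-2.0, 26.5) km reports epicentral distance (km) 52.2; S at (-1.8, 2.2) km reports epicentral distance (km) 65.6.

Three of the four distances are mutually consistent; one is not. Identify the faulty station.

R

Solve using three stations at a time. Using P, Q, S (subtract circle equations pairwise → linear system) gives (x, y) ≈ (38.7, -49.8).
Distances from that point to each station vs reported:
  P: calculated 170.9 vs reported 170.8 → residual 0.1 km
  Q: calculated 68.0 vs reported 67.7 → residual 0.3 km
  R: calculated 86.5 vs reported 52.2 → residual 34.3 km
  S: calculated 65.9 vs reported 65.6 → residual 0.3 km
P, Q, S are mutually consistent (residuals ≈ 0); R is off by 34.3 km.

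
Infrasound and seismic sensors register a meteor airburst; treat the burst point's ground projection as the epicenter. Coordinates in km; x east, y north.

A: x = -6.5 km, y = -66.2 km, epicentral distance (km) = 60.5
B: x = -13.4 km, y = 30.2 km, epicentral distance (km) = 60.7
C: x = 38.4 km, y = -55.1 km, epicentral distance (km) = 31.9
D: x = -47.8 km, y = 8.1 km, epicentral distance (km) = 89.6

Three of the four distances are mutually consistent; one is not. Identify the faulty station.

B

Solve using three stations at a time. Using A, C, D (subtract circle equations pairwise → linear system) gives (x, y) ≈ (36.1, -23.3).
Distances from that point to each station vs reported:
  A: calculated 60.5 vs reported 60.5 → residual 0.0 km
  B: calculated 72.9 vs reported 60.7 → residual 12.2 km
  C: calculated 31.9 vs reported 31.9 → residual 0.0 km
  D: calculated 89.6 vs reported 89.6 → residual 0.0 km
A, C, D are mutually consistent (residuals ≈ 0); B is off by 12.2 km.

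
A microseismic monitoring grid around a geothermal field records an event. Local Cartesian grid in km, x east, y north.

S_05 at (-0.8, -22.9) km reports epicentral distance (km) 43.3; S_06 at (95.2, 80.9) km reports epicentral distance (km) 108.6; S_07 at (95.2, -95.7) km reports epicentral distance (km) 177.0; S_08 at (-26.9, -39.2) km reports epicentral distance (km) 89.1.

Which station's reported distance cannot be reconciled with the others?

Solve using three stations at a time. Using S_06, S_07, S_08 (subtract circle equations pairwise → linear system) gives (x, y) ≈ (-8.3, 47.9).
Distances from that point to each station vs reported:
  S_05: calculated 71.2 vs reported 43.3 → residual 27.9 km
  S_06: calculated 108.6 vs reported 108.6 → residual 0.0 km
  S_07: calculated 177.0 vs reported 177.0 → residual 0.0 km
  S_08: calculated 89.1 vs reported 89.1 → residual 0.0 km
S_06, S_07, S_08 are mutually consistent (residuals ≈ 0); S_05 is off by 27.9 km.

S_05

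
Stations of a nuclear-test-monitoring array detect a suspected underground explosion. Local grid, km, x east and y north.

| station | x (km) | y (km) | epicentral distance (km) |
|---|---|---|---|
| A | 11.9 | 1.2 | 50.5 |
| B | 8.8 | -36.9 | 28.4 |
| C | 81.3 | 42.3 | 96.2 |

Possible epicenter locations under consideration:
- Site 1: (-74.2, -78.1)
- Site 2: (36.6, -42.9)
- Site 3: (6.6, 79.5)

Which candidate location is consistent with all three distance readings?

Site 2

For each candidate, compare |candidate − station| to the reported distance:
Site 1: residuals A 66.6, B 64.3, C 100.5 → max 100.5 km
Site 2: residuals A 0.0, B 0.0, C 0.0 → max 0.0 km
Site 3: residuals A 28.0, B 88.0, C 12.7 → max 88.0 km
Only Site 2 has all residuals ≈ 0.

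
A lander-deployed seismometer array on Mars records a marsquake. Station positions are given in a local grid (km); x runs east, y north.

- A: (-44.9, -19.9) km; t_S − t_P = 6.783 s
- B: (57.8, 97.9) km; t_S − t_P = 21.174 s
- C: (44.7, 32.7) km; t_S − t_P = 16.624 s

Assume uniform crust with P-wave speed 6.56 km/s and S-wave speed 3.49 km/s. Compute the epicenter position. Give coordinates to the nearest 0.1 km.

Distance from S−P lag: d = Δt · v_P v_S / (v_P − v_S) = Δt · (6.56·3.49)/(6.56−3.49) ≈ 7.4575·Δt.
So d_A = 50.58, d_B = 157.90, d_C = 123.97 km.
Circle about each station: (x + 44.9)² + (y + 19.9)² = 50.58²; (x − 57.8)² + (y − 97.9)² = 157.90²; (x − 44.7)² + (y − 32.7)² = 123.97².
Subtracting pairs of circle equations eliminates x²+y² and gives linear equations (the radical axes):
205.4 x + 235.6 y = -11860.84
179.2 x + 105.2 y = -12154.86
Solving the 2×2 system: x ≈ -78.4, y ≈ 18.0 km.

x ≈ -78.4 km, y ≈ 18.0 km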